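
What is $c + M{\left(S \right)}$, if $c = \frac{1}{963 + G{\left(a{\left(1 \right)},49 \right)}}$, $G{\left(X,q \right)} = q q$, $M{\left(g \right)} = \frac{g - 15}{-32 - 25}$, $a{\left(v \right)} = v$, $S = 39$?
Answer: $- \frac{26893}{63916} \approx -0.42076$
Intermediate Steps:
$M{\left(g \right)} = \frac{5}{19} - \frac{g}{57}$ ($M{\left(g \right)} = \frac{-15 + g}{-57} = \left(-15 + g\right) \left(- \frac{1}{57}\right) = \frac{5}{19} - \frac{g}{57}$)
$G{\left(X,q \right)} = q^{2}$
$c = \frac{1}{3364}$ ($c = \frac{1}{963 + 49^{2}} = \frac{1}{963 + 2401} = \frac{1}{3364} \approx 0.00029727$)
$c + M{\left(S \right)} = \frac{1}{3364} + \left(\frac{5}{19} - \frac{13}{19}\right) = \frac{1}{3364} - \frac{8}{19} = - \frac{26893}{63916}$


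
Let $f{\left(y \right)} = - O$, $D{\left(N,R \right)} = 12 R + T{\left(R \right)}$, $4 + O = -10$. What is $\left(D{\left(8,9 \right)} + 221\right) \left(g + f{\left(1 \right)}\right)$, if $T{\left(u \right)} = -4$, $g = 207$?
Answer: $71825$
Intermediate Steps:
$O = -14$ ($O = -4 - 10 = -14$)
$D{\left(N,R \right)} = -4 + 12 R$ ($D{\left(N,R \right)} = 12 R - 4 = -4 + 12 R$)
$f{\left(y \right)} = 14$ ($f{\left(y \right)} = \left(-1\right) \left(-14\right) = 14$)
$\left(D{\left(8,9 \right)} + 221\right) \left(g + f{\left(1 \right)}\right) = \left(\left(-4 + 12 \cdot 9\right) + 221\right) \left(207 + 14\right) = \left(\left(-4 + 108\right) + 221\right) 221 = \left(104 + 221\right) 221 = 325 \cdot 221 = 71825$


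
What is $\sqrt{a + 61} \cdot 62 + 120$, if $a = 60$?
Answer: $802$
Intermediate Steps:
$\sqrt{a + 61} \cdot 62 + 120 = \sqrt{60 + 61} \cdot 62 + 120 = \sqrt{121} \cdot 62 + 120 = 11 \cdot 62 + 120 = 682 + 120 = 802$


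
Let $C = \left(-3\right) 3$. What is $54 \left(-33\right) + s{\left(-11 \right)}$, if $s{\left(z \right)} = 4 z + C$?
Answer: $-1835$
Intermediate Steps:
$C = -9$
$s{\left(z \right)} = -9 + 4 z$ ($s{\left(z \right)} = 4 z - 9 = -9 + 4 z$)
$54 \left(-33\right) + s{\left(-11 \right)} = 54 \left(-33\right) + \left(-9 + 4 \left(-11\right)\right) = -1782 - 53 = -1835$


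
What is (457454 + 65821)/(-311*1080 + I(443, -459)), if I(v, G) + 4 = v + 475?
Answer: -523275/334966 ≈ -1.5622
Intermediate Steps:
I(v, G) = 471 + v (I(v, G) = -4 + (v + 475) = -4 + (475 + v) = 471 + v)
(457454 + 65821)/(-311*1080 + I(443, -459)) = (457454 + 65821)/(-311*1080 + (471 + 443)) = 523275/(-335880 + 914) = 523275/(-334966) = 523275*(-1/334966) = -523275/334966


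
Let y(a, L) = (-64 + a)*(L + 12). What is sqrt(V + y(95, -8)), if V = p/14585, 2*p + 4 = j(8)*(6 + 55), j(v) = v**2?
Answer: sqrt(1056239866)/2917 ≈ 11.142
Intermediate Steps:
p = 1950 (p = -2 + (8**2*(6 + 55))/2 = -2 + (64*61)/2 = -2 + (1/2)*3904 = -2 + 1952 = 1950)
y(a, L) = (-64 + a)*(12 + L)
V = 390/2917 (V = 1950/14585 = 1950*(1/14585) = 390/2917 ≈ 0.13370)
sqrt(V + y(95, -8)) = sqrt(390/2917 + (-768 - 64*(-8) + 12*95 - 8*95)) = sqrt(390/2917 + (-768 + 512 + 1140 - 760)) = sqrt(390/2917 + 124) = sqrt(362098/2917) = sqrt(1056239866)/2917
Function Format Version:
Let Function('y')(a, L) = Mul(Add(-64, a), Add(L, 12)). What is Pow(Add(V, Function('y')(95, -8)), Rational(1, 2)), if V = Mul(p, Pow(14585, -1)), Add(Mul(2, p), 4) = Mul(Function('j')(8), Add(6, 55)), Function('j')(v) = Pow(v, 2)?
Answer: Mul(Rational(1, 2917), Pow(1056239866, Rational(1, 2))) ≈ 11.142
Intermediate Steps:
p = 1950 (p = Add(-2, Mul(Rational(1, 2), Mul(Pow(8, 2), Add(6, 55)))) = Add(-2, Mul(Rational(1, 2), Mul(64, 61))) = Add(-2, Mul(Rational(1, 2), 3904)) = Add(-2, 1952) = 1950)
Function('y')(a, L) = Mul(Add(-64, a), Add(12, L))
V = Rational(390, 2917) (V = Mul(1950, Pow(14585, -1)) = Mul(1950, Rational(1, 14585)) = Rational(390, 2917) ≈ 0.13370)
Pow(Add(V, Function('y')(95, -8)), Rational(1, 2)) = Pow(Add(Rational(390, 2917), Add(-768, Mul(-64, -8), Mul(12, 95), Mul(-8, 95))), Rational(1, 2)) = Pow(Add(Rational(390, 2917), Add(-768, 512, 1140, -760)), Rational(1, 2)) = Pow(Add(Rational(390, 2917), 124), Rational(1, 2)) = Pow(Rational(362098, 2917), Rational(1, 2)) = Mul(Rational(1, 2917), Pow(1056239866, Rational(1, 2)))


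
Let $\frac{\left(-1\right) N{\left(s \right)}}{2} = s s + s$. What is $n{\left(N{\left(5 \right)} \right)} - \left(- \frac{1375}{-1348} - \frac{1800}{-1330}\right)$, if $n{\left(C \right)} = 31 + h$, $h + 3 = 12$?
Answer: $\frac{6745845}{179284} \approx 37.627$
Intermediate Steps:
$h = 9$ ($h = -3 + 12 = 9$)
$N{\left(s \right)} = - 2 s - 2 s^{2}$ ($N{\left(s \right)} = - 2 \left(s s + s\right) = - 2 \left(s^{2} + s\right) = - 2 \left(s + s^{2}\right) = - 2 s - 2 s^{2}$)
$n{\left(C \right)} = 40$ ($n{\left(C \right)} = 31 + 9 = 40$)
$n{\left(N{\left(5 \right)} \right)} - \left(- \frac{1375}{-1348} - \frac{1800}{-1330}\right) = 40 - \left(- \frac{1375}{-1348} - \frac{1800}{-1330}\right) = 40 - \left(\left(-1375\right) \left(- \frac{1}{1348}\right) - - \frac{180}{133}\right) = 40 - \left(\frac{1375}{1348} + \frac{180}{133}\right) = 40 - \frac{425515}{179284} = \frac{6745845}{179284}$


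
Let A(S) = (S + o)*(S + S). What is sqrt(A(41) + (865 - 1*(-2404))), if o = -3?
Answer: sqrt(6385) ≈ 79.906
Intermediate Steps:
A(S) = 2*S*(-3 + S) (A(S) = (S - 3)*(S + S) = (-3 + S)*(2*S) = 2*S*(-3 + S))
sqrt(A(41) + (865 - 1*(-2404))) = sqrt(2*41*(-3 + 41) + (865 - 1*(-2404))) = sqrt(2*41*38 + (865 + 2404)) = sqrt(3116 + 3269) = sqrt(6385)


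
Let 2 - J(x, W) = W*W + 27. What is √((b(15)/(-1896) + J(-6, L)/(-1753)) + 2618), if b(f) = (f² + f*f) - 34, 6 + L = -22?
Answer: 5*√18077164701639/415461 ≈ 51.169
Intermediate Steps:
L = -28 (L = -6 - 22 = -28)
b(f) = -34 + 2*f² (b(f) = (f² + f²) - 34 = 2*f² - 34 = -34 + 2*f²)
J(x, W) = -25 - W² (J(x, W) = 2 - (W*W + 27) = 2 - (W² + 27) = 2 - (27 + W²) = 2 + (-27 - W²) = -25 - W²)
√((b(15)/(-1896) + J(-6, L)/(-1753)) + 2618) = √(((-34 + 2*15²)/(-1896) + (-25 - 1*(-28)²)/(-1753)) + 2618) = √(((-34 + 2*225)*(-1/1896) + (-25 - 1*784)*(-1/1753)) + 2618) = √(((-34 + 450)*(-1/1896) + (-25 - 784)*(-1/1753)) + 2618) = √((416*(-1/1896) - 809*(-1/1753)) + 2618) = √((-52/237 + 809/1753) + 2618) = √(100577/415461 + 2618) = √(1087777475/415461) = 5*√18077164701639/415461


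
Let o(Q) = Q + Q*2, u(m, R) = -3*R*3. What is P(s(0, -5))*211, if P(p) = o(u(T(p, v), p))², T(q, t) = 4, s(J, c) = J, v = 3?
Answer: 0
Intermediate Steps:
u(m, R) = -9*R
o(Q) = 3*Q (o(Q) = Q + 2*Q = 3*Q)
P(p) = 729*p² (P(p) = (3*(-9*p))² = (-27*p)² = 729*p²)
P(s(0, -5))*211 = (729*0²)*211 = (729*0)*211 = 0*211 = 0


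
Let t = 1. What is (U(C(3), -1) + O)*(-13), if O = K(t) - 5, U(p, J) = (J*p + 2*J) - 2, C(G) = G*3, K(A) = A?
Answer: 221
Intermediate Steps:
C(G) = 3*G
U(p, J) = -2 + 2*J + J*p (U(p, J) = (2*J + J*p) - 2 = -2 + 2*J + J*p)
O = -4 (O = 1 - 5 = -4)
(U(C(3), -1) + O)*(-13) = ((-2 + 2*(-1) - 3*3) - 4)*(-13) = ((-2 - 2 - 1*9) - 4)*(-13) = ((-2 - 2 - 9) - 4)*(-13) = (-13 - 4)*(-13) = -17*(-13) = 221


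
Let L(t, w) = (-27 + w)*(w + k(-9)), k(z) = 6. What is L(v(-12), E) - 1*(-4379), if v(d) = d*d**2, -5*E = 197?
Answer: 164919/25 ≈ 6596.8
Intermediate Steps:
E = -197/5 (E = -1/5*197 = -197/5 ≈ -39.400)
v(d) = d**3
L(t, w) = (-27 + w)*(6 + w) (L(t, w) = (-27 + w)*(w + 6) = (-27 + w)*(6 + w))
L(v(-12), E) - 1*(-4379) = (-162 + (-197/5)**2 - 21*(-197/5)) - 1*(-4379) = (-162 + 38809/25 + 4137/5) + 4379 = 55444/25 + 4379 = 164919/25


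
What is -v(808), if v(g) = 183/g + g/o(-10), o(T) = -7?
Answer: 651583/5656 ≈ 115.20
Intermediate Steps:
v(g) = 183/g - g/7 (v(g) = 183/g + g/(-7) = 183/g + g*(-1/7) = 183/g - g/7)
-v(808) = -(183/808 - 1/7*808) = -(183*(1/808) - 808/7) = -(183/808 - 808/7) = -1*(-651583/5656) = 651583/5656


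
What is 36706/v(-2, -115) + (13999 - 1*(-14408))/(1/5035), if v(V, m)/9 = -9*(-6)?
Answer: 34756124888/243 ≈ 1.4303e+8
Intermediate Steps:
v(V, m) = 486 (v(V, m) = 9*(-9*(-6)) = 9*54 = 486)
36706/v(-2, -115) + (13999 - 1*(-14408))/(1/5035) = 36706/486 + (13999 - 1*(-14408))/(1/5035) = 36706*(1/486) + (13999 + 14408)/(1/5035) = 18353/243 + 28407*5035 = 18353/243 + 143029245 = 34756124888/243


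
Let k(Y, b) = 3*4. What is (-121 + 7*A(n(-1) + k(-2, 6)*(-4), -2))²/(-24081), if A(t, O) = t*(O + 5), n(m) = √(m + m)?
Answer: -1273759/24081 + 15806*I*√2/8027 ≈ -52.895 + 2.7847*I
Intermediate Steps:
k(Y, b) = 12
n(m) = √2*√m (n(m) = √(2*m) = √2*√m)
A(t, O) = t*(5 + O)
(-121 + 7*A(n(-1) + k(-2, 6)*(-4), -2))²/(-24081) = (-121 + 7*((√2*√(-1) + 12*(-4))*(5 - 2)))²/(-24081) = (-121 + 7*((√2*I - 48)*3))²*(-1/24081) = (-121 + 7*((I*√2 - 48)*3))²*(-1/24081) = (-121 + 7*((-48 + I*√2)*3))²*(-1/24081) = (-121 + 7*(-144 + 3*I*√2))²*(-1/24081) = (-121 + (-1008 + 21*I*√2))²*(-1/24081) = (-1129 + 21*I*√2)²*(-1/24081) = -(-1129 + 21*I*√2)²/24081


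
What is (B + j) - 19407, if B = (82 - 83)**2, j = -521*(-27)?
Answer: -5339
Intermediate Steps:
j = 14067
B = 1 (B = (-1)**2 = 1)
(B + j) - 19407 = (1 + 14067) - 19407 = 14068 - 19407 = -5339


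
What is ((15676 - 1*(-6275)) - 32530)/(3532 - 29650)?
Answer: 10579/26118 ≈ 0.40505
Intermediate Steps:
((15676 - 1*(-6275)) - 32530)/(3532 - 29650) = ((15676 + 6275) - 32530)/(-26118) = (21951 - 32530)*(-1/26118) = -10579*(-1/26118) = 10579/26118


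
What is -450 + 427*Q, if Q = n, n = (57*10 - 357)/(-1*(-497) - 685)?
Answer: -175551/188 ≈ -933.78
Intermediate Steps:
n = -213/188 (n = (570 - 357)/(497 - 685) = 213/(-188) = 213*(-1/188) = -213/188 ≈ -1.1330)
Q = -213/188 ≈ -1.1330
-450 + 427*Q = -450 + 427*(-213/188) = -450 - 90951/188 = -175551/188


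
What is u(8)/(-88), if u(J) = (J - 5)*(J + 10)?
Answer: -27/44 ≈ -0.61364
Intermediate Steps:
u(J) = (-5 + J)*(10 + J)
u(8)/(-88) = (-50 + 8² + 5*8)/(-88) = -(-50 + 64 + 40)/88 = -1/88*54 = -27/44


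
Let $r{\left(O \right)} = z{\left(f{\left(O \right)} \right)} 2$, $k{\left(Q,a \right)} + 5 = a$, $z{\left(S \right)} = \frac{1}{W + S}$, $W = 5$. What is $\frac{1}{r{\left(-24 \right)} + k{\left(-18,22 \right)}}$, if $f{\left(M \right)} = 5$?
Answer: $\frac{5}{86} \approx 0.05814$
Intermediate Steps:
$z{\left(S \right)} = \frac{1}{5 + S}$
$k{\left(Q,a \right)} = -5 + a$
$r{\left(O \right)} = \frac{1}{5}$ ($r{\left(O \right)} = \frac{1}{5 + 5} \cdot 2 = \frac{1}{10} \cdot 2 = \frac{1}{5}$)
$\frac{1}{r{\left(-24 \right)} + k{\left(-18,22 \right)}} = \frac{1}{\frac{1}{5} + \left(-5 + 22\right)} = \frac{1}{\frac{1}{5} + 17} = \frac{1}{\frac{86}{5}} = \frac{5}{86}$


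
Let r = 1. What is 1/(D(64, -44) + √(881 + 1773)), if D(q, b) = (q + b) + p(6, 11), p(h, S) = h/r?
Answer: -13/989 + √2654/1978 ≈ 0.012900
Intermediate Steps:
p(h, S) = h (p(h, S) = h/1 = h*1 = h)
D(q, b) = 6 + b + q (D(q, b) = (q + b) + 6 = (b + q) + 6 = 6 + b + q)
1/(D(64, -44) + √(881 + 1773)) = 1/((6 - 44 + 64) + √(881 + 1773)) = 1/(26 + √2654)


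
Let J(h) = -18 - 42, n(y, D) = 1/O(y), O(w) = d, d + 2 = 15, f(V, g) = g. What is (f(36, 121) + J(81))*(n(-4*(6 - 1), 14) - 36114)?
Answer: -28638341/13 ≈ -2.2029e+6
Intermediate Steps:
d = 13 (d = -2 + 15 = 13)
O(w) = 13
n(y, D) = 1/13
J(h) = -60
(f(36, 121) + J(81))*(n(-4*(6 - 1), 14) - 36114) = (121 - 60)*(1/13 - 36114) = 61*(-469481/13) = -28638341/13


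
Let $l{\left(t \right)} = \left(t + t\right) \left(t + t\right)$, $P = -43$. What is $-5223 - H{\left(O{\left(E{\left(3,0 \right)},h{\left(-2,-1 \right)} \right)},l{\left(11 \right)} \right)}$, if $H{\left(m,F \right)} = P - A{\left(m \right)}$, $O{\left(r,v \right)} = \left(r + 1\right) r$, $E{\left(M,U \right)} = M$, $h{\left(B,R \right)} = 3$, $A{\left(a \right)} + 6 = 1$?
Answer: $-5185$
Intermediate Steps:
$A{\left(a \right)} = -5$ ($A{\left(a \right)} = -6 + 1 = -5$)
$l{\left(t \right)} = 4 t^{2}$ ($l{\left(t \right)} = 2 t 2 t = 4 t^{2}$)
$O{\left(r,v \right)} = r \left(1 + r\right)$ ($O{\left(r,v \right)} = \left(1 + r\right) r = r \left(1 + r\right)$)
$H{\left(m,F \right)} = -38$ ($H{\left(m,F \right)} = -43 - -5 = -43 + 5 = -38$)
$-5223 - H{\left(O{\left(E{\left(3,0 \right)},h{\left(-2,-1 \right)} \right)},l{\left(11 \right)} \right)} = -5223 - -38 = -5223 + 38 = -5185$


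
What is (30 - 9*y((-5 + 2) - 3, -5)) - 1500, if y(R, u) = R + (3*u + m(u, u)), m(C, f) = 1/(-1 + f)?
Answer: -2559/2 ≈ -1279.5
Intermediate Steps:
y(R, u) = R + 1/(-1 + u) + 3*u (y(R, u) = R + (3*u + 1/(-1 + u)) = R + (1/(-1 + u) + 3*u) = R + 1/(-1 + u) + 3*u)
(30 - 9*y((-5 + 2) - 3, -5)) - 1500 = (30 - 9*(1 + (-1 - 5)*(((-5 + 2) - 3) + 3*(-5)))/(-1 - 5)) - 1500 = (30 - 9*(1 - 6*((-3 - 3) - 15))/(-6)) - 1500 = (30 - (-3)*(1 - 6*(-6 - 15))/2) - 1500 = (30 - (-3)*(1 - 6*(-21))/2) - 1500 = (30 - (-3)*(1 + 126)/2) - 1500 = (30 - (-3)*127/2) - 1500 = (30 - 9*(-127/6)) - 1500 = (30 + 381/2) - 1500 = 441/2 - 1500 = -2559/2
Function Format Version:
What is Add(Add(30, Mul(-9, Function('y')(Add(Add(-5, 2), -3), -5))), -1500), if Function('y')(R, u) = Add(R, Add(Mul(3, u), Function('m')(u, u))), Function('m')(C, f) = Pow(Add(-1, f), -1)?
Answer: Rational(-2559, 2) ≈ -1279.5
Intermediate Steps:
Function('y')(R, u) = Add(R, Pow(Add(-1, u), -1), Mul(3, u)) (Function('y')(R, u) = Add(R, Add(Mul(3, u), Pow(Add(-1, u), -1))) = Add(R, Add(Pow(Add(-1, u), -1), Mul(3, u))) = Add(R, Pow(Add(-1, u), -1), Mul(3, u)))
Add(Add(30, Mul(-9, Function('y')(Add(Add(-5, 2), -3), -5))), -1500) = Add(Add(30, Mul(-9, Mul(Pow(Add(-1, -5), -1), Add(1, Mul(Add(-1, -5), Add(Add(Add(-5, 2), -3), Mul(3, -5))))))), -1500) = Add(Add(30, Mul(-9, Mul(Pow(-6, -1), Add(1, Mul(-6, Add(Add(-3, -3), -15)))))), -1500) = Add(Add(30, Mul(-9, Mul(Rational(-1, 6), Add(1, Mul(-6, Add(-6, -15)))))), -1500) = Add(Add(30, Mul(-9, Mul(Rational(-1, 6), Add(1, Mul(-6, -21))))), -1500) = Add(Add(30, Mul(-9, Mul(Rational(-1, 6), Add(1, 126)))), -1500) = Add(Add(30, Mul(-9, Mul(Rational(-1, 6), 127))), -1500) = Add(Add(30, Mul(-9, Rational(-127, 6))), -1500) = Add(Add(30, Rational(381, 2)), -1500) = Add(Rational(441, 2), -1500) = Rational(-2559, 2)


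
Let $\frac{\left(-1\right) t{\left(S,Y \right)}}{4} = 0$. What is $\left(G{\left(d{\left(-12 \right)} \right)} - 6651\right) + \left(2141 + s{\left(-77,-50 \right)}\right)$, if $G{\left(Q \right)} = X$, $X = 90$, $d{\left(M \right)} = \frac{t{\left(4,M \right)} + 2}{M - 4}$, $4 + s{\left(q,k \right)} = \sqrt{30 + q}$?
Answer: $-4424 + i \sqrt{47} \approx -4424.0 + 6.8557 i$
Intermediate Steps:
$t{\left(S,Y \right)} = 0$ ($t{\left(S,Y \right)} = \left(-4\right) 0 = 0$)
$s{\left(q,k \right)} = -4 + \sqrt{30 + q}$
$d{\left(M \right)} = \frac{2}{-4 + M}$ ($d{\left(M \right)} = \frac{0 + 2}{M - 4} = \frac{2}{-4 + M}$)
$G{\left(Q \right)} = 90$
$\left(G{\left(d{\left(-12 \right)} \right)} - 6651\right) + \left(2141 + s{\left(-77,-50 \right)}\right) = \left(90 - 6651\right) + \left(2141 - \left(4 - \sqrt{30 - 77}\right)\right) = -6561 + \left(2141 - \left(4 - \sqrt{-47}\right)\right) = -6561 + \left(2141 - \left(4 - i \sqrt{47}\right)\right) = -6561 + \left(2137 + i \sqrt{47}\right) = -4424 + i \sqrt{47}$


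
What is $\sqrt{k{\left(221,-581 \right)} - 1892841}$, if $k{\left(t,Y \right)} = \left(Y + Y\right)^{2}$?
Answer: $i \sqrt{542597} \approx 736.61 i$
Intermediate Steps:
$k{\left(t,Y \right)} = 4 Y^{2}$ ($k{\left(t,Y \right)} = \left(2 Y\right)^{2} = 4 Y^{2}$)
$\sqrt{k{\left(221,-581 \right)} - 1892841} = \sqrt{4 \left(-581\right)^{2} - 1892841} = \sqrt{4 \cdot 337561 - 1892841} = \sqrt{1350244 - 1892841} = \sqrt{-542597} = i \sqrt{542597}$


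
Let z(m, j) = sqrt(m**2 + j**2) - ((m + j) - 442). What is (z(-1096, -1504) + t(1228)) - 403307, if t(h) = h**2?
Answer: 1107719 + 8*sqrt(54113) ≈ 1.1096e+6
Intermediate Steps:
z(m, j) = 442 + sqrt(j**2 + m**2) - j - m (z(m, j) = sqrt(j**2 + m**2) - ((j + m) - 442) = sqrt(j**2 + m**2) - (-442 + j + m) = sqrt(j**2 + m**2) + (442 - j - m) = 442 + sqrt(j**2 + m**2) - j - m)
(z(-1096, -1504) + t(1228)) - 403307 = ((442 + sqrt((-1504)**2 + (-1096)**2) - 1*(-1504) - 1*(-1096)) + 1228**2) - 403307 = ((442 + sqrt(2262016 + 1201216) + 1504 + 1096) + 1507984) - 403307 = ((442 + sqrt(3463232) + 1504 + 1096) + 1507984) - 403307 = ((442 + 8*sqrt(54113) + 1504 + 1096) + 1507984) - 403307 = ((3042 + 8*sqrt(54113)) + 1507984) - 403307 = (1511026 + 8*sqrt(54113)) - 403307 = 1107719 + 8*sqrt(54113)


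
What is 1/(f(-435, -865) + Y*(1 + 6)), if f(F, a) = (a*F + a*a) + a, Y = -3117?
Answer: 1/1101816 ≈ 9.0759e-7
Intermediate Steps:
f(F, a) = a + a² + F*a (f(F, a) = (F*a + a²) + a = (a² + F*a) + a = a + a² + F*a)
1/(f(-435, -865) + Y*(1 + 6)) = 1/(-865*(1 - 435 - 865) - 3117*(1 + 6)) = 1/(-865*(-1299) - 3117*7) = 1/(1123635 - 21819) = 1/1101816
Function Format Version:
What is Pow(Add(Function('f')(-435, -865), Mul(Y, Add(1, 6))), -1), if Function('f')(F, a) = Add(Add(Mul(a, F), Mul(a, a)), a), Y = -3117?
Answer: Rational(1, 1101816) ≈ 9.0759e-7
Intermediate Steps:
Function('f')(F, a) = Add(a, Pow(a, 2), Mul(F, a)) (Function('f')(F, a) = Add(Add(Mul(F, a), Pow(a, 2)), a) = Add(Add(Pow(a, 2), Mul(F, a)), a) = Add(a, Pow(a, 2), Mul(F, a)))
Pow(Add(Function('f')(-435, -865), Mul(Y, Add(1, 6))), -1) = Pow(Add(Mul(-865, Add(1, -435, -865)), Mul(-3117, Add(1, 6))), -1) = Pow(Add(Mul(-865, -1299), Mul(-3117, 7)), -1) = Pow(Add(1123635, -21819), -1) = Pow(1101816, -1) = Rational(1, 1101816)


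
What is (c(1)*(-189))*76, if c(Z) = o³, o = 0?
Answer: 0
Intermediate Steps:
c(Z) = 0 (c(Z) = 0³ = 0)
(c(1)*(-189))*76 = (0*(-189))*76 = 0*76 = 0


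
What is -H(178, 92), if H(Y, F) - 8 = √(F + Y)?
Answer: -8 - 3*√30 ≈ -24.432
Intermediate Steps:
H(Y, F) = 8 + √(F + Y)
-H(178, 92) = -(8 + √(92 + 178)) = -(8 + √270) = -(8 + 3*√30) = -8 - 3*√30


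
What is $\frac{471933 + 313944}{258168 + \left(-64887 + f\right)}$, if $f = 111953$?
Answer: $\frac{785877}{305234} \approx 2.5747$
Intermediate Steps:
$\frac{471933 + 313944}{258168 + \left(-64887 + f\right)} = \frac{471933 + 313944}{258168 + \left(-64887 + 111953\right)} = \frac{785877}{258168 + 47066} = \frac{785877}{305234}$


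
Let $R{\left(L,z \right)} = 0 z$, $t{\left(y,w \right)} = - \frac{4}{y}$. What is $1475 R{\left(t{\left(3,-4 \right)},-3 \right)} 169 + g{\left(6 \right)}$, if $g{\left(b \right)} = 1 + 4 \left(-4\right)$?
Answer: $-15$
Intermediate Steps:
$R{\left(L,z \right)} = 0$
$g{\left(b \right)} = -15$ ($g{\left(b \right)} = 1 - 16 = -15$)
$1475 R{\left(t{\left(3,-4 \right)},-3 \right)} 169 + g{\left(6 \right)} = 1475 \cdot 0 \cdot 169 - 15 = 1475 \cdot 0 - 15 = 0 - 15 = -15$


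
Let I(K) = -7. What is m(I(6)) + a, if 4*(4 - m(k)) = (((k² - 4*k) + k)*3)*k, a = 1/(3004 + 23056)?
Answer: 9681291/26060 ≈ 371.50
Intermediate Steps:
a = 1/26060 ≈ 3.8373e-5
m(k) = 4 - k*(-9*k + 3*k²)/4 (m(k) = 4 - ((k² - 4*k) + k)*3*k/4 = 4 - (k² - 3*k)*3*k/4 = 4 - (-9*k + 3*k²)*k/4 = 4 - k*(-9*k + 3*k²)/4)
m(I(6)) + a = (4 - ¾*(-7)³ + (9/4)*(-7)²) + 1/26060 = (4 - ¾*(-343) + (9/4)*49) + 1/26060 = (4 + 1029/4 + 441/4) + 1/26060 = 743/2 + 1/26060 = 9681291/26060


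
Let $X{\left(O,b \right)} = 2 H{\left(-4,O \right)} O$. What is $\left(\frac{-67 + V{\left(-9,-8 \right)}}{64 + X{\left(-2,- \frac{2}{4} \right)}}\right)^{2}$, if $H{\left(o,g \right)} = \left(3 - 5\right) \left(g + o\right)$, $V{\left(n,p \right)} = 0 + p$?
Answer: $\frac{5625}{256} \approx 21.973$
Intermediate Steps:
$V{\left(n,p \right)} = p$
$H{\left(o,g \right)} = - 2 g - 2 o$ ($H{\left(o,g \right)} = - 2 \left(g + o\right) = - 2 g - 2 o$)
$X{\left(O,b \right)} = O \left(16 - 4 O\right)$ ($X{\left(O,b \right)} = 2 \left(- 2 O - -8\right) O = 2 \left(- 2 O + 8\right) O = 2 \left(8 - 2 O\right) O = \left(16 - 4 O\right) O = O \left(16 - 4 O\right)$)
$\left(\frac{-67 + V{\left(-9,-8 \right)}}{64 + X{\left(-2,- \frac{2}{4} \right)}}\right)^{2} = \left(\frac{-67 - 8}{64 + 4 \left(-2\right) \left(4 - -2\right)}\right)^{2} = \left(- \frac{75}{64 + 4 \left(-2\right) \left(4 + 2\right)}\right)^{2} = \left(- \frac{75}{64 + 4 \left(-2\right) 6}\right)^{2} = \left(- \frac{75}{64 - 48}\right)^{2} = \left(- \frac{75}{16}\right)^{2} = \frac{5625}{256}$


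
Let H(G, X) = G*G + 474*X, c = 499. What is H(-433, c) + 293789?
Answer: 717804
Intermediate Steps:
H(G, X) = G**2 + 474*X
H(-433, c) + 293789 = ((-433)**2 + 474*499) + 293789 = (187489 + 236526) + 293789 = 424015 + 293789 = 717804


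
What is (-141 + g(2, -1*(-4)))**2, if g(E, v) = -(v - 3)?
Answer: 20164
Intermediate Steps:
g(E, v) = 3 - v (g(E, v) = -(-3 + v) = 3 - v)
(-141 + g(2, -1*(-4)))**2 = (-141 + (3 - (-1)*(-4)))**2 = (-141 + (3 - 1*4))**2 = (-141 + (3 - 4))**2 = (-141 - 1)**2 = (-142)**2 = 20164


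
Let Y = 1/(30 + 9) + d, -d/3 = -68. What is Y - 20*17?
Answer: -5303/39 ≈ -135.97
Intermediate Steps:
d = 204 (d = -3*(-68) = 204)
Y = 7957/39 (Y = 1/(30 + 9) + 204 = 1/39 + 204 = 7957/39 ≈ 204.03)
Y - 20*17 = 7957/39 - 20*17 = 7957/39 - 340 = -5303/39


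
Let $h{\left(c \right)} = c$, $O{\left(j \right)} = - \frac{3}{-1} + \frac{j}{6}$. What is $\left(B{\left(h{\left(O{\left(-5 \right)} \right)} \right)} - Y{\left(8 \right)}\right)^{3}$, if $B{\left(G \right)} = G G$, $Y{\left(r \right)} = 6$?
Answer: $- \frac{103823}{46656} \approx -2.2253$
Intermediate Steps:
$O{\left(j \right)} = 3 + \frac{j}{6}$ ($O{\left(j \right)} = \left(-3\right) \left(-1\right) + j \frac{1}{6} = 3 + \frac{j}{6}$)
$B{\left(G \right)} = G^{2}$
$\left(B{\left(h{\left(O{\left(-5 \right)} \right)} \right)} - Y{\left(8 \right)}\right)^{3} = \left(\left(3 + \frac{1}{6} \left(-5\right)\right)^{2} - 6\right)^{3} = \left(\left(3 - \frac{5}{6}\right)^{2} - 6\right)^{3} = \left(\left(\frac{13}{6}\right)^{2} - 6\right)^{3} = \left(\frac{169}{36} - 6\right)^{3} = \left(- \frac{47}{36}\right)^{3} = - \frac{103823}{46656}$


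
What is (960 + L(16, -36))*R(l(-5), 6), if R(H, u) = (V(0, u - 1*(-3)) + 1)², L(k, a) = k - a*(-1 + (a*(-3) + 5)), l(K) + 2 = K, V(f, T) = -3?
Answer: 20032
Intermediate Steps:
l(K) = -2 + K
L(k, a) = k - a*(4 - 3*a) (L(k, a) = k - a*(-1 + (-3*a + 5)) = k - a*(-1 + (5 - 3*a)) = k - a*(4 - 3*a))
R(H, u) = 4 (R(H, u) = (-3 + 1)² = (-2)² = 4)
(960 + L(16, -36))*R(l(-5), 6) = (960 + (16 - 4*(-36) + 3*(-36)²))*4 = (960 + (16 + 144 + 3*1296))*4 = (960 + (16 + 144 + 3888))*4 = (960 + 4048)*4 = 5008*4 = 20032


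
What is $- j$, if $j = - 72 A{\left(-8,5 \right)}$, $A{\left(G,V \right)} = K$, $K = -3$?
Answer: $-216$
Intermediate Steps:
$A{\left(G,V \right)} = -3$
$j = 216$ ($j = \left(-72\right) \left(-3\right) = 216$)
$- j = \left(-1\right) 216 = -216$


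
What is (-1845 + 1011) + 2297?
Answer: 1463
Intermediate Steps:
(-1845 + 1011) + 2297 = -834 + 2297 = 1463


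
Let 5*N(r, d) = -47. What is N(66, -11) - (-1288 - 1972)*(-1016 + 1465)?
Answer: 7318653/5 ≈ 1.4637e+6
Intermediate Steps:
N(r, d) = -47/5 (N(r, d) = (⅕)*(-47) = -47/5)
N(66, -11) - (-1288 - 1972)*(-1016 + 1465) = -47/5 - (-1288 - 1972)*(-1016 + 1465) = -47/5 - (-3260)*449 = -47/5 - 1*(-1463740) = -47/5 + 1463740 = 7318653/5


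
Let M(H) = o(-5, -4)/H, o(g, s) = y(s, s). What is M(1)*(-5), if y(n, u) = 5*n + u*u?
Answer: 20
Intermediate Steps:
y(n, u) = u² + 5*n (y(n, u) = 5*n + u² = u² + 5*n)
o(g, s) = s² + 5*s
M(H) = -4/H (M(H) = (-4*(5 - 4))/H = (-4*1)/H = -4/H)
M(1)*(-5) = -4/1*(-5) = -4*1*(-5) = -4*(-5) = 20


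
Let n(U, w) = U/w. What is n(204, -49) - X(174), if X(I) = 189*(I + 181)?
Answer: -3287859/49 ≈ -67099.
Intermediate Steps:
X(I) = 34209 + 189*I (X(I) = 189*(181 + I) = 34209 + 189*I)
n(204, -49) - X(174) = 204/(-49) - (34209 + 189*174) = 204*(-1/49) - (34209 + 32886) = -204/49 - 1*67095 = -204/49 - 67095 = -3287859/49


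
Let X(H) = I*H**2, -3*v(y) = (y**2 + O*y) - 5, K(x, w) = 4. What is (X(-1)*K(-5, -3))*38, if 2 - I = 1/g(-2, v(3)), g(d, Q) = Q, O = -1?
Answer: 760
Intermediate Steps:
v(y) = 5/3 - y**2/3 + y/3 (v(y) = -((y**2 - y) - 5)/3 = -(-5 + y**2 - y)/3 = 5/3 - y**2/3 + y/3)
I = 5 (I = 2 - 1/(5/3 - 1/3*3**2 + (1/3)*3) = 2 - 1/(5/3 - 1/3*9 + 1) = 2 - 1/(5/3 - 3 + 1) = 2 - 1/(-1/3) = 2 - 1*(-3) = 2 + 3 = 5)
X(H) = 5*H**2
(X(-1)*K(-5, -3))*38 = ((5*(-1)**2)*4)*38 = ((5*1)*4)*38 = (5*4)*38 = 20*38 = 760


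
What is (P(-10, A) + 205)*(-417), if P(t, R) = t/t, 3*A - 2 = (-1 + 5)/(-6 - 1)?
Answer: -85902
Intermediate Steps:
A = 10/21 (A = ⅔ + ((-1 + 5)/(-6 - 1))/3 = ⅔ + (4/(-7))/3 = ⅔ + (4*(-⅐))/3 = ⅔ + (⅓)*(-4/7) = ⅔ - 4/21 = 10/21 ≈ 0.47619)
P(t, R) = 1
(P(-10, A) + 205)*(-417) = (1 + 205)*(-417) = 206*(-417) = -85902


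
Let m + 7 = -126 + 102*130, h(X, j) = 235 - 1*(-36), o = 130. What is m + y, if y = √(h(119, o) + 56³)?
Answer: 13127 + 3*√19543 ≈ 13546.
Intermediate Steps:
h(X, j) = 271 (h(X, j) = 235 + 36 = 271)
m = 13127 (m = -7 + (-126 + 102*130) = -7 + (-126 + 13260) = -7 + 13134 = 13127)
y = 3*√19543 (y = √(271 + 56³) = √(271 + 175616) = √175887 = 3*√19543 ≈ 419.39)
m + y = 13127 + 3*√19543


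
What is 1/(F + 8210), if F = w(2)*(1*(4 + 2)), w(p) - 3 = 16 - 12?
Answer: 1/8252 ≈ 0.00012118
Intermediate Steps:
w(p) = 7 (w(p) = 3 + (16 - 12) = 3 + 4 = 7)
F = 42 (F = 7*(1*(4 + 2)) = 7*(1*6) = 7*6 = 42)
1/(F + 8210) = 1/(42 + 8210) = 1/8252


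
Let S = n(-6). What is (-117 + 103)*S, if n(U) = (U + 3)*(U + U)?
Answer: -504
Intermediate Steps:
n(U) = 2*U*(3 + U) (n(U) = (3 + U)*(2*U) = 2*U*(3 + U))
S = 36 (S = 2*(-6)*(3 - 6) = 2*(-6)*(-3) = 36)
(-117 + 103)*S = (-117 + 103)*36 = -14*36 = -504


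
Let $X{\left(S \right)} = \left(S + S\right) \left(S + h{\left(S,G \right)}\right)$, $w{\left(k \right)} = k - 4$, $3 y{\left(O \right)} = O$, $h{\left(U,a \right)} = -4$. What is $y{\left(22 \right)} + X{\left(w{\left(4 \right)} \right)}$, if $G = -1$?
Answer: $\frac{22}{3} \approx 7.3333$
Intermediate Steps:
$y{\left(O \right)} = \frac{O}{3}$
$w{\left(k \right)} = -4 + k$
$X{\left(S \right)} = 2 S \left(-4 + S\right)$ ($X{\left(S \right)} = \left(S + S\right) \left(S - 4\right) = 2 S \left(-4 + S\right)$)
$y{\left(22 \right)} + X{\left(w{\left(4 \right)} \right)} = \frac{1}{3} \cdot 22 + 2 \left(-4 + 4\right) \left(-4 + \left(-4 + 4\right)\right) = \frac{22}{3} + 2 \cdot 0 \left(-4 + 0\right) = \frac{22}{3} + 2 \cdot 0 \left(-4\right) = \frac{22}{3} + 0 = \frac{22}{3}$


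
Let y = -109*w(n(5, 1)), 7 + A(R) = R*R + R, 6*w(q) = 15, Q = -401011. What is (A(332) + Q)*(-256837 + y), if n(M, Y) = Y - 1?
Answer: 74680539589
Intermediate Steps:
n(M, Y) = -1 + Y
w(q) = 5/2 (w(q) = (⅙)*15 = 5/2)
A(R) = -7 + R + R² (A(R) = -7 + (R*R + R) = -7 + (R² + R) = -7 + (R + R²) = -7 + R + R²)
y = -545/2 (y = -109*5/2 = -545/2 ≈ -272.50)
(A(332) + Q)*(-256837 + y) = ((-7 + 332 + 332²) - 401011)*(-256837 - 545/2) = ((-7 + 332 + 110224) - 401011)*(-514219/2) = (110549 - 401011)*(-514219/2) = -290462*(-514219/2) = 74680539589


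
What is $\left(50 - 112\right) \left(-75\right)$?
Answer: $4650$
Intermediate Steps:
$\left(50 - 112\right) \left(-75\right) = \left(-62\right) \left(-75\right) = 4650$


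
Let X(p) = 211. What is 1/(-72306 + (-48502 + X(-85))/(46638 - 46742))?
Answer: -104/7471533 ≈ -1.3920e-5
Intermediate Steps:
1/(-72306 + (-48502 + X(-85))/(46638 - 46742)) = 1/(-72306 + (-48502 + 211)/(46638 - 46742)) = 1/(-72306 - 48291/(-104)) = 1/(-72306 - 48291*(-1/104)) = 1/(-72306 + 48291/104) = 1/(-7471533/104) = -104/7471533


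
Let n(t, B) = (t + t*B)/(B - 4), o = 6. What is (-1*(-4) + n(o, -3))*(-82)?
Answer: -3280/7 ≈ -468.57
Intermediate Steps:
n(t, B) = (t + B*t)/(-4 + B)
(-1*(-4) + n(o, -3))*(-82) = (-1*(-4) + 6*(1 - 3)/(-4 - 3))*(-82) = (4 + 6*(-2)/(-7))*(-82) = (4 + 6*(-1/7)*(-2))*(-82) = (4 + 12/7)*(-82) = (40/7)*(-82) = -3280/7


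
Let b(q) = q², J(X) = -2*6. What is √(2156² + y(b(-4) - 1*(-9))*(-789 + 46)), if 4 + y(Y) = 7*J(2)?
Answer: 2*√1178430 ≈ 2171.1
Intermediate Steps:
J(X) = -12
y(Y) = -88 (y(Y) = -4 + 7*(-12) = -4 - 84 = -88)
√(2156² + y(b(-4) - 1*(-9))*(-789 + 46)) = √(2156² - 88*(-789 + 46)) = √(4648336 - 88*(-743)) = √(4648336 + 65384) = √4713720 = 2*√1178430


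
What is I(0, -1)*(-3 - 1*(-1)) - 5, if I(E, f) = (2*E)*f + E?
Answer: -5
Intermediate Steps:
I(E, f) = E + 2*E*f (I(E, f) = 2*E*f + E = E + 2*E*f)
I(0, -1)*(-3 - 1*(-1)) - 5 = (0*(1 + 2*(-1)))*(-3 - 1*(-1)) - 5 = (0*(1 - 2))*(-3 + 1) - 5 = (0*(-1))*(-2) - 5 = 0*(-2) - 5 = 0 - 5 = -5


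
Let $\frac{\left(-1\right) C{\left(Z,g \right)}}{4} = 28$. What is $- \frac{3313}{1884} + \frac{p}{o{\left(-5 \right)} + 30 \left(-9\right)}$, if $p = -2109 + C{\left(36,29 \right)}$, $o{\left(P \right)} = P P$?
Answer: $\frac{3372679}{461580} \approx 7.3068$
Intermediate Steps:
$o{\left(P \right)} = P^{2}$
$C{\left(Z,g \right)} = -112$ ($C{\left(Z,g \right)} = \left(-4\right) 28 = -112$)
$p = -2221$ ($p = -2109 - 112 = -2221$)
$- \frac{3313}{1884} + \frac{p}{o{\left(-5 \right)} + 30 \left(-9\right)} = - \frac{3313}{1884} - \frac{2221}{\left(-5\right)^{2} + 30 \left(-9\right)} = \left(-3313\right) \frac{1}{1884} - \frac{2221}{25 - 270} = - \frac{3313}{1884} - \frac{2221}{-245} = - \frac{3313}{1884} - - \frac{2221}{245} = - \frac{3313}{1884} + \frac{2221}{245} = \frac{3372679}{461580}$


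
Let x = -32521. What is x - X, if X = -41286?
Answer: 8765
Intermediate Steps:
x - X = -32521 - 1*(-41286) = -32521 + 41286 = 8765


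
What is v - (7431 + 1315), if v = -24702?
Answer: -33448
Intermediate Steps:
v - (7431 + 1315) = -24702 - (7431 + 1315) = -24702 - 1*8746 = -24702 - 8746 = -33448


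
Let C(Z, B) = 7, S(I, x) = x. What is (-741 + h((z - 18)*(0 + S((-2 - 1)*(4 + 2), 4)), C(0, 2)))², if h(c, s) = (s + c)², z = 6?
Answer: 883600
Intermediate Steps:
h(c, s) = (c + s)²
(-741 + h((z - 18)*(0 + S((-2 - 1)*(4 + 2), 4)), C(0, 2)))² = (-741 + ((6 - 18)*(0 + 4) + 7)²)² = (-741 + (-12*4 + 7)²)² = (-741 + (-48 + 7)²)² = (-741 + (-41)²)² = (-741 + 1681)² = 940² = 883600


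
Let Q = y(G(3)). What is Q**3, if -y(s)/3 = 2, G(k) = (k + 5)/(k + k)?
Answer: -216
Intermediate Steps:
G(k) = (5 + k)/(2*k) (G(k) = (5 + k)/((2*k)) = (5 + k)*(1/(2*k)) = (5 + k)/(2*k))
y(s) = -6 (y(s) = -3*2 = -6)
Q = -6
Q**3 = (-6)**3 = -216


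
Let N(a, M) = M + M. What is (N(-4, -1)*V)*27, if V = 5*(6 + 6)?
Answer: -3240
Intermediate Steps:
N(a, M) = 2*M
V = 60 (V = 5*12 = 60)
(N(-4, -1)*V)*27 = ((2*(-1))*60)*27 = -2*60*27 = -120*27 = -3240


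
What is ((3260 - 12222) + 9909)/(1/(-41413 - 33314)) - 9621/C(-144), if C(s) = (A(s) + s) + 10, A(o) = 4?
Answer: -9199631349/130 ≈ -7.0766e+7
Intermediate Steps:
C(s) = 14 + s (C(s) = (4 + s) + 10 = 14 + s)
((3260 - 12222) + 9909)/(1/(-41413 - 33314)) - 9621/C(-144) = ((3260 - 12222) + 9909)/(1/(-41413 - 33314)) - 9621/(14 - 144) = (-8962 + 9909)/(1/(-74727)) - 9621/(-130) = 947/(-1/74727) - 9621*(-1/130) = 947*(-74727) + 9621/130 = -70766469 + 9621/130 = -9199631349/130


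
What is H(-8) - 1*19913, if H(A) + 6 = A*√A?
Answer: -19919 - 16*I*√2 ≈ -19919.0 - 22.627*I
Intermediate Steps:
H(A) = -6 + A^(3/2) (H(A) = -6 + A*√A = -6 + A^(3/2))
H(-8) - 1*19913 = (-6 + (-8)^(3/2)) - 1*19913 = (-6 - 16*I*√2) - 19913 = -19919 - 16*I*√2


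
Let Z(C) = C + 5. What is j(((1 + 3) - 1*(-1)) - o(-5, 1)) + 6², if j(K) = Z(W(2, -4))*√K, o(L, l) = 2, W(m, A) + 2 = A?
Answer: 36 - √3 ≈ 34.268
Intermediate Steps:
W(m, A) = -2 + A
Z(C) = 5 + C
j(K) = -√K (j(K) = (5 + (-2 - 4))*√K = (5 - 6)*√K = -√K)
j(((1 + 3) - 1*(-1)) - o(-5, 1)) + 6² = -√(((1 + 3) - 1*(-1)) - 1*2) + 6² = -√((4 + 1) - 2) + 36 = -√(5 - 2) + 36 = -√3 + 36 = 36 - √3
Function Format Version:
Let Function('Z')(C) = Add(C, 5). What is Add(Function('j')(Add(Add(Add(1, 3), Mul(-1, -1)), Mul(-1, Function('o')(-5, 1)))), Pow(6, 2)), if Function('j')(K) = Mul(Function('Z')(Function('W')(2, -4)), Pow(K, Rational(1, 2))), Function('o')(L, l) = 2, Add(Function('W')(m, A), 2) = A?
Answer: Add(36, Mul(-1, Pow(3, Rational(1, 2)))) ≈ 34.268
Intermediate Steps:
Function('W')(m, A) = Add(-2, A)
Function('Z')(C) = Add(5, C)
Function('j')(K) = Mul(-1, Pow(K, Rational(1, 2))) (Function('j')(K) = Mul(Add(5, Add(-2, -4)), Pow(K, Rational(1, 2))) = Mul(Add(5, -6), Pow(K, Rational(1, 2))) = Mul(-1, Pow(K, Rational(1, 2))))
Add(Function('j')(Add(Add(Add(1, 3), Mul(-1, -1)), Mul(-1, Function('o')(-5, 1)))), Pow(6, 2)) = Add(Mul(-1, Pow(Add(Add(Add(1, 3), Mul(-1, -1)), Mul(-1, 2)), Rational(1, 2))), Pow(6, 2)) = Add(Mul(-1, Pow(Add(Add(4, 1), -2), Rational(1, 2))), 36) = Add(Mul(-1, Pow(Add(5, -2), Rational(1, 2))), 36) = Add(Mul(-1, Pow(3, Rational(1, 2))), 36) = Add(36, Mul(-1, Pow(3, Rational(1, 2))))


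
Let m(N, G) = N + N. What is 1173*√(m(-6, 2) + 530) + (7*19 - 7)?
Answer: 126 + 1173*√518 ≈ 26823.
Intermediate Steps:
m(N, G) = 2*N
1173*√(m(-6, 2) + 530) + (7*19 - 7) = 1173*√(2*(-6) + 530) + (7*19 - 7) = 1173*√(-12 + 530) + (133 - 7) = 1173*√518 + 126 = 126 + 1173*√518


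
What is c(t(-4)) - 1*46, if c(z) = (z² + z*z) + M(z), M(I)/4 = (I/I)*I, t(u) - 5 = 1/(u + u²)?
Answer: 1873/72 ≈ 26.014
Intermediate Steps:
t(u) = 5 + 1/(u + u²)
M(I) = 4*I (M(I) = 4*((I/I)*I) = 4*(1*I) = 4*I)
c(z) = 2*z² + 4*z (c(z) = (z² + z*z) + 4*z = (z² + z²) + 4*z = 2*z² + 4*z)
c(t(-4)) - 1*46 = 2*((1 + 5*(-4) + 5*(-4)²)/((-4)*(1 - 4)))*(2 + (1 + 5*(-4) + 5*(-4)²)/((-4)*(1 - 4))) - 1*46 = 2*(-¼*(1 - 20 + 5*16)/(-3))*(2 - ¼*(1 - 20 + 5*16)/(-3)) - 46 = 2*(-¼*(-⅓)*(1 - 20 + 80))*(2 - ¼*(-⅓)*(1 - 20 + 80)) - 46 = 2*(-¼*(-⅓)*61)*(2 - ¼*(-⅓)*61) - 46 = 2*(61/12)*(2 + 61/12) - 46 = 2*(61/12)*(85/12) - 46 = 5185/72 - 46 = 1873/72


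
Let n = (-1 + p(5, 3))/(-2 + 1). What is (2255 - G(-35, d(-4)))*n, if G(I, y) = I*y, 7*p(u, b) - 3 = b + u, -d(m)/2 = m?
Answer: -10140/7 ≈ -1448.6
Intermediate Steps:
d(m) = -2*m
p(u, b) = 3/7 + b/7 + u/7 (p(u, b) = 3/7 + (b + u)/7 = 3/7 + (b/7 + u/7) = 3/7 + b/7 + u/7)
n = -4/7 (n = (-1 + (3/7 + (⅐)*3 + (⅐)*5))/(-2 + 1) = (-1 + (3/7 + 3/7 + 5/7))/(-1) = (-1 + 11/7)*(-1) = (4/7)*(-1) = -4/7 ≈ -0.57143)
(2255 - G(-35, d(-4)))*n = (2255 - (-35)*(-2*(-4)))*(-4/7) = (2255 - (-35)*8)*(-4/7) = (2255 - 1*(-280))*(-4/7) = (2255 + 280)*(-4/7) = 2535*(-4/7) = -10140/7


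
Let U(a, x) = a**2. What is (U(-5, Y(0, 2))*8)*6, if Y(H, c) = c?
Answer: 1200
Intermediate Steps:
(U(-5, Y(0, 2))*8)*6 = ((-5)**2*8)*6 = (25*8)*6 = 200*6 = 1200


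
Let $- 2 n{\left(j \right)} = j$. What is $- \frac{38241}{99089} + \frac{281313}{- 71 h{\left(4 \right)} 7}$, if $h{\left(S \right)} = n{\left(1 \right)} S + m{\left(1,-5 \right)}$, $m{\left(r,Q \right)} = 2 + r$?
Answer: $- \frac{27894029634}{49247233} \approx -566.41$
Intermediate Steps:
$n{\left(j \right)} = - \frac{j}{2}$
$h{\left(S \right)} = 3 - \frac{S}{2}$ ($h{\left(S \right)} = \left(- \frac{1}{2}\right) 1 S + \left(2 + 1\right) = - \frac{S}{2} + 3 = 3 - \frac{S}{2}$)
$- \frac{38241}{99089} + \frac{281313}{- 71 h{\left(4 \right)} 7} = - \frac{38241}{99089} + \frac{281313}{- 71 \left(3 - 2\right) 7} = \left(-38241\right) \frac{1}{99089} + \frac{281313}{- 71 \left(3 - 2\right) 7} = - \frac{38241}{99089} + \frac{281313}{\left(-71\right) 1 \cdot 7} = - \frac{38241}{99089} + \frac{281313}{\left(-71\right) 7} = - \frac{38241}{99089} + \frac{281313}{-497} = - \frac{38241}{99089} + 281313 \left(- \frac{1}{497}\right) = - \frac{38241}{99089} - \frac{281313}{497} = - \frac{27894029634}{49247233}$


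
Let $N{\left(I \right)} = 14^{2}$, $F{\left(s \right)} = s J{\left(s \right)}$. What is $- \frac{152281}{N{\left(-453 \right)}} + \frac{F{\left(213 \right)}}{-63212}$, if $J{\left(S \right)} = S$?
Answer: $- \frac{602179931}{774347} \approx -777.66$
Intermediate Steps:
$F{\left(s \right)} = s^{2}$ ($F{\left(s \right)} = s s = s^{2}$)
$N{\left(I \right)} = 196$
$- \frac{152281}{N{\left(-453 \right)}} + \frac{F{\left(213 \right)}}{-63212} = - \frac{152281}{196} + \frac{213^{2}}{-63212} = \left(-152281\right) \frac{1}{196} + 45369 \left(- \frac{1}{63212}\right) = - \frac{152281}{196} - \frac{45369}{63212} = - \frac{602179931}{774347}$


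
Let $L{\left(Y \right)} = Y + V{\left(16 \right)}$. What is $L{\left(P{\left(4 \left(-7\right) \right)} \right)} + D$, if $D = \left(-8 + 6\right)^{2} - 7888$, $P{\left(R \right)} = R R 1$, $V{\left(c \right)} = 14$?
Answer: $-7086$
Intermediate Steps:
$P{\left(R \right)} = R^{2}$ ($P{\left(R \right)} = R^{2} \cdot 1 = R^{2}$)
$L{\left(Y \right)} = 14 + Y$ ($L{\left(Y \right)} = Y + 14 = 14 + Y$)
$D = -7884$ ($D = \left(-2\right)^{2} - 7888 = 4 - 7888 = -7884$)
$L{\left(P{\left(4 \left(-7\right) \right)} \right)} + D = \left(14 + \left(4 \left(-7\right)\right)^{2}\right) - 7884 = \left(14 + \left(-28\right)^{2}\right) - 7884 = \left(14 + 784\right) - 7884 = 798 - 7884 = -7086$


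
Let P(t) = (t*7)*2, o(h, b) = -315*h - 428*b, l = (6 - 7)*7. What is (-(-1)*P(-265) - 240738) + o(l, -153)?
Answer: -176759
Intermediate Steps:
l = -7 (l = -1*7 = -7)
o(h, b) = -428*b - 315*h
P(t) = 14*t (P(t) = (7*t)*2 = 14*t)
(-(-1)*P(-265) - 240738) + o(l, -153) = (-(-1)*14*(-265) - 240738) + (-428*(-153) - 315*(-7)) = (-(-1)*(-3710) - 240738) + (65484 + 2205) = (-1*3710 - 240738) + 67689 = (-3710 - 240738) + 67689 = -244448 + 67689 = -176759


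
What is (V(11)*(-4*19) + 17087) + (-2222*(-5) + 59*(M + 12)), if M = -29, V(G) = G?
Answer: 26358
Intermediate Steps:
(V(11)*(-4*19) + 17087) + (-2222*(-5) + 59*(M + 12)) = (11*(-4*19) + 17087) + (-2222*(-5) + 59*(-29 + 12)) = (11*(-76) + 17087) + (11110 + 59*(-17)) = (-836 + 17087) + (11110 - 1003) = 16251 + 10107 = 26358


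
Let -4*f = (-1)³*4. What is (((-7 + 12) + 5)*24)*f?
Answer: 240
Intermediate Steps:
f = 1 (f = -(-1)³*4/4 = -(-1)*4/4 = -¼*(-4) = 1)
(((-7 + 12) + 5)*24)*f = (((-7 + 12) + 5)*24)*1 = ((5 + 5)*24)*1 = (10*24)*1 = 240*1 = 240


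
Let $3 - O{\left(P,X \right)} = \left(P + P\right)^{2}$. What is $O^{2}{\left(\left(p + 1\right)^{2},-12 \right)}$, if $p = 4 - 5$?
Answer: $9$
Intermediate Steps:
$p = -1$ ($p = 4 - 5 = -1$)
$O{\left(P,X \right)} = 3 - 4 P^{2}$ ($O{\left(P,X \right)} = 3 - \left(P + P\right)^{2} = 3 - \left(2 P\right)^{2} = 3 - 4 P^{2}$)
$O^{2}{\left(\left(p + 1\right)^{2},-12 \right)} = \left(3 - 4 \left(\left(-1 + 1\right)^{2}\right)^{2}\right)^{2} = \left(3 - 4 \left(0^{2}\right)^{2}\right)^{2} = \left(3 - 4 \cdot 0^{2}\right)^{2} = \left(3 - 0\right)^{2} = \left(3 + 0\right)^{2} = 3^{2} = 9$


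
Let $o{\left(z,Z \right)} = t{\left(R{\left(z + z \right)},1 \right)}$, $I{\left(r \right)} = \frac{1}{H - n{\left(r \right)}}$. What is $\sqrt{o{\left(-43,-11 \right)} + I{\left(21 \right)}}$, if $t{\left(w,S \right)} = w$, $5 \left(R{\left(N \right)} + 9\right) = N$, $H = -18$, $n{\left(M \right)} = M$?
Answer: $\frac{i \sqrt{997230}}{195} \approx 5.1211 i$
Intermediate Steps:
$R{\left(N \right)} = -9 + \frac{N}{5}$
$I{\left(r \right)} = \frac{1}{-18 - r}$
$o{\left(z,Z \right)} = -9 + \frac{2 z}{5}$ ($o{\left(z,Z \right)} = -9 + \frac{z + z}{5} = -9 + \frac{2 z}{5}$)
$\sqrt{o{\left(-43,-11 \right)} + I{\left(21 \right)}} = \sqrt{\left(-9 + \frac{2}{5} \left(-43\right)\right) - \frac{1}{18 + 21}} = \sqrt{\left(-9 - \frac{86}{5}\right) - \frac{1}{39}} = \sqrt{- \frac{131}{5} - \frac{1}{39}} = \sqrt{- \frac{5114}{195}} = \frac{i \sqrt{997230}}{195}$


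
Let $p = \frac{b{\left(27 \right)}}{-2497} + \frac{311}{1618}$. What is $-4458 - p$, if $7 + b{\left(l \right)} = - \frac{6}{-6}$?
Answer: $- \frac{18011757143}{4040146} \approx -4458.2$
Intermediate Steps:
$b{\left(l \right)} = -6$ ($b{\left(l \right)} = -7 - \frac{6}{-6} = -7 - -1 = -7 + 1 = -6$)
$p = \frac{786275}{4040146}$ ($p = - \frac{6}{-2497} + \frac{311}{1618} = \left(-6\right) \left(- \frac{1}{2497}\right) + 311 \cdot \frac{1}{1618} = \frac{6}{2497} + \frac{311}{1618} = \frac{786275}{4040146} \approx 0.19462$)
$-4458 - p = -4458 - \frac{786275}{4040146} = - \frac{18011757143}{4040146}$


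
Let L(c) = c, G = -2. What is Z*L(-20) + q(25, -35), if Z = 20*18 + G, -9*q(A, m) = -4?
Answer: -64436/9 ≈ -7159.6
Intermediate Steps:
q(A, m) = 4/9 (q(A, m) = -⅑*(-4) = 4/9)
Z = 358 (Z = 20*18 - 2 = 360 - 2 = 358)
Z*L(-20) + q(25, -35) = 358*(-20) + 4/9 = -7160 + 4/9 = -64436/9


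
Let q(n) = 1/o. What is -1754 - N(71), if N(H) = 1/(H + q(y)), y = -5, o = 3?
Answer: -375359/214 ≈ -1754.0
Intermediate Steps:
q(n) = 1/3
N(H) = 1/(1/3 + H) (N(H) = 1/(H + 1/3) = 1/(1/3 + H))
-1754 - N(71) = -1754 - 3/(1 + 3*71) = -1754 - 3/(1 + 213) = -1754 - 3/214 = -375359/214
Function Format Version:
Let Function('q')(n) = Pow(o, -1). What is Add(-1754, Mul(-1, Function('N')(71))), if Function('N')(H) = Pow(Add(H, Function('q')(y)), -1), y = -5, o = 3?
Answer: Rational(-375359, 214) ≈ -1754.0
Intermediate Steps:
Function('q')(n) = Rational(1, 3) (Function('q')(n) = Pow(3, -1) = Rational(1, 3))
Function('N')(H) = Pow(Add(Rational(1, 3), H), -1) (Function('N')(H) = Pow(Add(H, Rational(1, 3)), -1) = Pow(Add(Rational(1, 3), H), -1))
Add(-1754, Mul(-1, Function('N')(71))) = Add(-1754, Mul(-1, Mul(3, Pow(Add(1, Mul(3, 71)), -1)))) = Add(-1754, Mul(-1, Mul(3, Pow(Add(1, 213), -1)))) = Add(-1754, Mul(-1, Mul(3, Pow(214, -1)))) = Add(-1754, Mul(-1, Mul(3, Rational(1, 214)))) = Add(-1754, Mul(-1, Rational(3, 214))) = Add(-1754, Rational(-3, 214)) = Rational(-375359, 214)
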